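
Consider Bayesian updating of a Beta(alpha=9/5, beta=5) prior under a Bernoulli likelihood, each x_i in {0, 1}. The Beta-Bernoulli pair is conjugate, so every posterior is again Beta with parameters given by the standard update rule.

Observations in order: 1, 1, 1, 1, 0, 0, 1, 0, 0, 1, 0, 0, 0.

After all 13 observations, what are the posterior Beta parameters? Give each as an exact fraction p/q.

alpha=39/5, beta=12

obs 1: x=1 → posterior Beta(14/5, 5)
obs 2: x=1 → posterior Beta(19/5, 5)
obs 3: x=1 → posterior Beta(24/5, 5)
obs 4: x=1 → posterior Beta(29/5, 5)
obs 5: x=0 → posterior Beta(29/5, 6)
obs 6: x=0 → posterior Beta(29/5, 7)
obs 7: x=1 → posterior Beta(34/5, 7)
obs 8: x=0 → posterior Beta(34/5, 8)
obs 9: x=0 → posterior Beta(34/5, 9)
obs 10: x=1 → posterior Beta(39/5, 9)
obs 11: x=0 → posterior Beta(39/5, 10)
obs 12: x=0 → posterior Beta(39/5, 11)
obs 13: x=0 → posterior Beta(39/5, 12)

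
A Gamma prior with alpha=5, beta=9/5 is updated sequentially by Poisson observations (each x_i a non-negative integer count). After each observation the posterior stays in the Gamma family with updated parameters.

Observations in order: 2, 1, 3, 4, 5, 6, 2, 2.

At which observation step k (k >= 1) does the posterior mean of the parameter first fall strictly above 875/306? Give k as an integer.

obs 1: x=2 → posterior Gamma(7, 14/5)
obs 2: x=1 → posterior Gamma(8, 19/5)
obs 3: x=3 → posterior Gamma(11, 24/5)
obs 4: x=4 → posterior Gamma(15, 29/5)
obs 5: x=5 → posterior Gamma(20, 34/5)
obs 6: x=6 → posterior Gamma(26, 39/5)
obs 7: x=2 → posterior Gamma(28, 44/5)
obs 8: x=2 → posterior Gamma(30, 49/5)

k = 5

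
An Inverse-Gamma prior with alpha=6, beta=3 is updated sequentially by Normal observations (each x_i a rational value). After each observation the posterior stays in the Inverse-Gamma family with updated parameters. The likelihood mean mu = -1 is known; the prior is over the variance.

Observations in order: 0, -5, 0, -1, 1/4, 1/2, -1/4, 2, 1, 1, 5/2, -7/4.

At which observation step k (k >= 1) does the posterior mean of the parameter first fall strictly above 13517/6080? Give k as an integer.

obs 1: x=0 → posterior Inverse-Gamma(13/2, 7/2)
obs 2: x=-5 → posterior Inverse-Gamma(7, 23/2)
obs 3: x=0 → posterior Inverse-Gamma(15/2, 12)
obs 4: x=-1 → posterior Inverse-Gamma(8, 12)
obs 5: x=1/4 → posterior Inverse-Gamma(17/2, 409/32)
obs 6: x=1/2 → posterior Inverse-Gamma(9, 445/32)
obs 7: x=-1/4 → posterior Inverse-Gamma(19/2, 227/16)
obs 8: x=2 → posterior Inverse-Gamma(10, 299/16)
obs 9: x=1 → posterior Inverse-Gamma(21/2, 331/16)
obs 10: x=1 → posterior Inverse-Gamma(11, 363/16)
obs 11: x=5/2 → posterior Inverse-Gamma(23/2, 461/16)
obs 12: x=-7/4 → posterior Inverse-Gamma(12, 931/32)

k = 10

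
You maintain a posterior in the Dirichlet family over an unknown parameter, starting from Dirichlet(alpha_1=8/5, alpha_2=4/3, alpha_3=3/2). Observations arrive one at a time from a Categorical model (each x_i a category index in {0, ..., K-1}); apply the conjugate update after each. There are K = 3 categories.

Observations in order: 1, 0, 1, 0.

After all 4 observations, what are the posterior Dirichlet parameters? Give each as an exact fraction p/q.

alpha_1=18/5, alpha_2=10/3, alpha_3=3/2

obs 1: x=1 → posterior Dirichlet(8/5, 7/3, 3/2)
obs 2: x=0 → posterior Dirichlet(13/5, 7/3, 3/2)
obs 3: x=1 → posterior Dirichlet(13/5, 10/3, 3/2)
obs 4: x=0 → posterior Dirichlet(18/5, 10/3, 3/2)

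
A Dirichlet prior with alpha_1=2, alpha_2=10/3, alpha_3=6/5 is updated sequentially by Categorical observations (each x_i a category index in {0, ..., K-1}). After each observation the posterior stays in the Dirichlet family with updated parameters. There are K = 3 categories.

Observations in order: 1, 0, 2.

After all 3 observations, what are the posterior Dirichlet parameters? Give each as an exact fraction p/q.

obs 1: x=1 → posterior Dirichlet(2, 13/3, 6/5)
obs 2: x=0 → posterior Dirichlet(3, 13/3, 6/5)
obs 3: x=2 → posterior Dirichlet(3, 13/3, 11/5)

alpha_1=3, alpha_2=13/3, alpha_3=11/5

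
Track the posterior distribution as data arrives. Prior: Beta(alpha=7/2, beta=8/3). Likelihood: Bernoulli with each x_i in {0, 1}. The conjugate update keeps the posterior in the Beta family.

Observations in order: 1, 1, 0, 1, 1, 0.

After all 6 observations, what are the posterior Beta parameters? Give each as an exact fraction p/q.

alpha=15/2, beta=14/3

obs 1: x=1 → posterior Beta(9/2, 8/3)
obs 2: x=1 → posterior Beta(11/2, 8/3)
obs 3: x=0 → posterior Beta(11/2, 11/3)
obs 4: x=1 → posterior Beta(13/2, 11/3)
obs 5: x=1 → posterior Beta(15/2, 11/3)
obs 6: x=0 → posterior Beta(15/2, 14/3)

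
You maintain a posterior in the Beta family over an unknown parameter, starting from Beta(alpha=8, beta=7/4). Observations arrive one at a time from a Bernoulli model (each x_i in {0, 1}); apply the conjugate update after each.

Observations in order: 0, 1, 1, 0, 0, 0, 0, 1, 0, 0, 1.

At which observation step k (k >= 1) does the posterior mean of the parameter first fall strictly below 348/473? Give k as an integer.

obs 1: x=0 → posterior Beta(8, 11/4)
obs 2: x=1 → posterior Beta(9, 11/4)
obs 3: x=1 → posterior Beta(10, 11/4)
obs 4: x=0 → posterior Beta(10, 15/4)
obs 5: x=0 → posterior Beta(10, 19/4)
obs 6: x=0 → posterior Beta(10, 23/4)
obs 7: x=0 → posterior Beta(10, 27/4)
obs 8: x=1 → posterior Beta(11, 27/4)
obs 9: x=0 → posterior Beta(11, 31/4)
obs 10: x=0 → posterior Beta(11, 35/4)
obs 11: x=1 → posterior Beta(12, 35/4)

k = 4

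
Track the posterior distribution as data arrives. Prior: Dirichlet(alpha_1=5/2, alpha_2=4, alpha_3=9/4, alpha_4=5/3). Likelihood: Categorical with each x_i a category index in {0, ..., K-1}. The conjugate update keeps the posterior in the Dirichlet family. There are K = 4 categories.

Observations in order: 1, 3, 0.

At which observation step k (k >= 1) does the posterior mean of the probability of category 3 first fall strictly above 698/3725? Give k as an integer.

k = 2

obs 1: x=1 → posterior Dirichlet(5/2, 5, 9/4, 5/3)
obs 2: x=3 → posterior Dirichlet(5/2, 5, 9/4, 8/3)
obs 3: x=0 → posterior Dirichlet(7/2, 5, 9/4, 8/3)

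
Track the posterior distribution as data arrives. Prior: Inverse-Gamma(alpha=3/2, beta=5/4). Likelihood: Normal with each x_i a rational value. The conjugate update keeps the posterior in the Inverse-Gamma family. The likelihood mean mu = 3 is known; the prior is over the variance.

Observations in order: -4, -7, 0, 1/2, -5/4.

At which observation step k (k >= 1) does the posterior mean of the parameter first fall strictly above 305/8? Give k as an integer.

obs 1: x=-4 → posterior Inverse-Gamma(2, 103/4)
obs 2: x=-7 → posterior Inverse-Gamma(5/2, 303/4)
obs 3: x=0 → posterior Inverse-Gamma(3, 321/4)
obs 4: x=1/2 → posterior Inverse-Gamma(7/2, 667/8)
obs 5: x=-5/4 → posterior Inverse-Gamma(4, 2957/32)

k = 2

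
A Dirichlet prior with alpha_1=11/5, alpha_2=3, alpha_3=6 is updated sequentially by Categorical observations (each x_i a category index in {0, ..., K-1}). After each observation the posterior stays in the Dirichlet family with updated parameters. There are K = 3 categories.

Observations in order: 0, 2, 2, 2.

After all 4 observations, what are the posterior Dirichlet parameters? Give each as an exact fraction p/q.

alpha_1=16/5, alpha_2=3, alpha_3=9

obs 1: x=0 → posterior Dirichlet(16/5, 3, 6)
obs 2: x=2 → posterior Dirichlet(16/5, 3, 7)
obs 3: x=2 → posterior Dirichlet(16/5, 3, 8)
obs 4: x=2 → posterior Dirichlet(16/5, 3, 9)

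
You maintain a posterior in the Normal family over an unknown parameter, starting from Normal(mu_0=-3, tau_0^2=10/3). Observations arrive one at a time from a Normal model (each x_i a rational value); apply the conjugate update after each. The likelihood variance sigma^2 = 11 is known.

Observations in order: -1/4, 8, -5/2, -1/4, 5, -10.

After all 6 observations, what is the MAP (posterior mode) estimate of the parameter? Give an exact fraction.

obs 1: x=-1/4 → posterior Normal(-203/86, 110/43)
obs 2: x=8 → posterior Normal(-43/106, 110/53)
obs 3: x=-5/2 → posterior Normal(-31/42, 110/63)
obs 4: x=-1/4 → posterior Normal(-49/73, 110/73)
obs 5: x=5 → posterior Normal(1/83, 110/83)
obs 6: x=-10 → posterior Normal(-33/31, 110/93)

-33/31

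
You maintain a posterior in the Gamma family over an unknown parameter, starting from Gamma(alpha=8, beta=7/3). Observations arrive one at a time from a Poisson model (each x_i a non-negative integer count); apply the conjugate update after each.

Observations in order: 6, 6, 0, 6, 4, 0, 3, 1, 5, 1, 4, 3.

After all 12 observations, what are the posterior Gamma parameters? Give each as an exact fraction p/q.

obs 1: x=6 → posterior Gamma(14, 10/3)
obs 2: x=6 → posterior Gamma(20, 13/3)
obs 3: x=0 → posterior Gamma(20, 16/3)
obs 4: x=6 → posterior Gamma(26, 19/3)
obs 5: x=4 → posterior Gamma(30, 22/3)
obs 6: x=0 → posterior Gamma(30, 25/3)
obs 7: x=3 → posterior Gamma(33, 28/3)
obs 8: x=1 → posterior Gamma(34, 31/3)
obs 9: x=5 → posterior Gamma(39, 34/3)
obs 10: x=1 → posterior Gamma(40, 37/3)
obs 11: x=4 → posterior Gamma(44, 40/3)
obs 12: x=3 → posterior Gamma(47, 43/3)

alpha=47, beta=43/3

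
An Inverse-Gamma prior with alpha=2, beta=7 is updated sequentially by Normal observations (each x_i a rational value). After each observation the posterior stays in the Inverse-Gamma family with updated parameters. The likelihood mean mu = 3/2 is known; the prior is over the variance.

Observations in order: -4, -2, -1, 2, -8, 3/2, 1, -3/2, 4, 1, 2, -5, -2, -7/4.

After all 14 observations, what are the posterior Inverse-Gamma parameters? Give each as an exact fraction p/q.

alpha=9, beta=3749/32

obs 1: x=-4 → posterior Inverse-Gamma(5/2, 177/8)
obs 2: x=-2 → posterior Inverse-Gamma(3, 113/4)
obs 3: x=-1 → posterior Inverse-Gamma(7/2, 251/8)
obs 4: x=2 → posterior Inverse-Gamma(4, 63/2)
obs 5: x=-8 → posterior Inverse-Gamma(9/2, 613/8)
obs 6: x=3/2 → posterior Inverse-Gamma(5, 613/8)
obs 7: x=1 → posterior Inverse-Gamma(11/2, 307/4)
obs 8: x=-3/2 → posterior Inverse-Gamma(6, 325/4)
obs 9: x=4 → posterior Inverse-Gamma(13/2, 675/8)
obs 10: x=1 → posterior Inverse-Gamma(7, 169/2)
obs 11: x=2 → posterior Inverse-Gamma(15/2, 677/8)
obs 12: x=-5 → posterior Inverse-Gamma(8, 423/4)
obs 13: x=-2 → posterior Inverse-Gamma(17/2, 895/8)
obs 14: x=-7/4 → posterior Inverse-Gamma(9, 3749/32)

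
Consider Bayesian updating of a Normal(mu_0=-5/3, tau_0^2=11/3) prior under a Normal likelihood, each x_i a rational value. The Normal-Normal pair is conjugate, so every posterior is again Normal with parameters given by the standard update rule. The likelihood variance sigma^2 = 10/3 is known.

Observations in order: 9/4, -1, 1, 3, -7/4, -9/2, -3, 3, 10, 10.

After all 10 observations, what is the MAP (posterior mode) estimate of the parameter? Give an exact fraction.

obs 1: x=9/4 → posterior Normal(97/252, 110/63)
obs 2: x=-1 → posterior Normal(-35/384, 55/48)
obs 3: x=1 → posterior Normal(97/516, 110/129)
obs 4: x=3 → posterior Normal(493/648, 55/81)
obs 5: x=-7/4 → posterior Normal(131/390, 22/39)
obs 6: x=-9/2 → posterior Normal(-83/228, 55/114)
obs 7: x=-3 → posterior Normal(-182/261, 110/261)
obs 8: x=3 → posterior Normal(-83/294, 55/147)
obs 9: x=10 → posterior Normal(247/327, 110/327)
obs 10: x=10 → posterior Normal(577/360, 11/36)

577/360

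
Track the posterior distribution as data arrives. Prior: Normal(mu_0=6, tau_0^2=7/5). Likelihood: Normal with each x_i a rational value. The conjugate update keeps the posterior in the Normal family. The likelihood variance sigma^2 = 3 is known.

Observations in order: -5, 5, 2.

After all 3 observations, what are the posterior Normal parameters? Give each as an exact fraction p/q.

mu_0=26/9, tau_0^2=7/12

obs 1: x=-5 → posterior Normal(5/2, 21/22)
obs 2: x=5 → posterior Normal(90/29, 21/29)
obs 3: x=2 → posterior Normal(26/9, 7/12)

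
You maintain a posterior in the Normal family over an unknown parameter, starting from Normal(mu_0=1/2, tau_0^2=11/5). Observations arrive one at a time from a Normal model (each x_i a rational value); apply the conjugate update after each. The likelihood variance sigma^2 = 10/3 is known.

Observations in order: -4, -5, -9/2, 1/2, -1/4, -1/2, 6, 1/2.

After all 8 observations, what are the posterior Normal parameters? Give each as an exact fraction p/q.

obs 1: x=-4 → posterior Normal(-107/83, 110/83)
obs 2: x=-5 → posterior Normal(-68/29, 55/58)
obs 3: x=-9/2 → posterior Normal(-841/298, 110/149)
obs 4: x=1/2 → posterior Normal(-202/91, 55/91)
obs 5: x=-1/4 → posterior Normal(-1649/860, 22/43)
obs 6: x=-1/2 → posterior Normal(-1715/992, 55/124)
obs 7: x=6 → posterior Normal(-923/1124, 110/281)
obs 8: x=1/2 → posterior Normal(-857/1256, 55/157)

mu_0=-857/1256, tau_0^2=55/157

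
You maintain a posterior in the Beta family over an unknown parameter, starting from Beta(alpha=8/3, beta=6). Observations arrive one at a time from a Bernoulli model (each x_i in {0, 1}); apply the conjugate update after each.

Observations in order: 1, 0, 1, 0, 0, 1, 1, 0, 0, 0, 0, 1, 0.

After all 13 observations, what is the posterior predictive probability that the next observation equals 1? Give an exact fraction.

obs 1: x=1 → posterior Beta(11/3, 6)
obs 2: x=0 → posterior Beta(11/3, 7)
obs 3: x=1 → posterior Beta(14/3, 7)
obs 4: x=0 → posterior Beta(14/3, 8)
obs 5: x=0 → posterior Beta(14/3, 9)
obs 6: x=1 → posterior Beta(17/3, 9)
obs 7: x=1 → posterior Beta(20/3, 9)
obs 8: x=0 → posterior Beta(20/3, 10)
obs 9: x=0 → posterior Beta(20/3, 11)
obs 10: x=0 → posterior Beta(20/3, 12)
obs 11: x=0 → posterior Beta(20/3, 13)
obs 12: x=1 → posterior Beta(23/3, 13)
obs 13: x=0 → posterior Beta(23/3, 14)

23/65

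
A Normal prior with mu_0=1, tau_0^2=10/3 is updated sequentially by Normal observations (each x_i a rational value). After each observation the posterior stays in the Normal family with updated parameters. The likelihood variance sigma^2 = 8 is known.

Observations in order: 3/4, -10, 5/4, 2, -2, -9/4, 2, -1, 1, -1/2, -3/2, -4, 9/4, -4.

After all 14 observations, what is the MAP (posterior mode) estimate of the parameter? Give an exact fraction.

-34/41

obs 1: x=3/4 → posterior Normal(63/68, 40/17)
obs 2: x=-10 → posterior Normal(-137/88, 20/11)
obs 3: x=5/4 → posterior Normal(-28/27, 40/27)
obs 4: x=2 → posterior Normal(-9/16, 5/4)
obs 5: x=-2 → posterior Normal(-28/37, 40/37)
obs 6: x=-9/4 → posterior Normal(-157/168, 20/21)
obs 7: x=2 → posterior Normal(-117/188, 40/47)
obs 8: x=-1 → posterior Normal(-137/208, 10/13)
obs 9: x=1 → posterior Normal(-39/76, 40/57)
obs 10: x=-1/2 → posterior Normal(-127/248, 20/31)
obs 11: x=-3/2 → posterior Normal(-157/268, 40/67)
obs 12: x=-4 → posterior Normal(-79/96, 5/9)
obs 13: x=9/4 → posterior Normal(-48/77, 40/77)
obs 14: x=-4 → posterior Normal(-34/41, 20/41)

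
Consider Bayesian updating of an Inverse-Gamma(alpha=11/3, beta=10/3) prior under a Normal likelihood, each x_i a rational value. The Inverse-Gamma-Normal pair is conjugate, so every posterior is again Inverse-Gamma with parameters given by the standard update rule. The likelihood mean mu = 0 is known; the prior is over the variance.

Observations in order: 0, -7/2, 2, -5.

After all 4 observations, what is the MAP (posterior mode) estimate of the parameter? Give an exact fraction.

115/32

obs 1: x=0 → posterior Inverse-Gamma(25/6, 10/3)
obs 2: x=-7/2 → posterior Inverse-Gamma(14/3, 227/24)
obs 3: x=2 → posterior Inverse-Gamma(31/6, 275/24)
obs 4: x=-5 → posterior Inverse-Gamma(17/3, 575/24)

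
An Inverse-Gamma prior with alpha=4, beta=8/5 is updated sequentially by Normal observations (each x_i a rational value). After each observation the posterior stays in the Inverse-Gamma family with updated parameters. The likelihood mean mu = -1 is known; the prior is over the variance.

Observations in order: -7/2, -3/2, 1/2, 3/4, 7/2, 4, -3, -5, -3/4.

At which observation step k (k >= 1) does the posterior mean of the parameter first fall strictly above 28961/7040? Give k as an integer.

k = 6

obs 1: x=-7/2 → posterior Inverse-Gamma(9/2, 189/40)
obs 2: x=-3/2 → posterior Inverse-Gamma(5, 97/20)
obs 3: x=1/2 → posterior Inverse-Gamma(11/2, 239/40)
obs 4: x=3/4 → posterior Inverse-Gamma(6, 1201/160)
obs 5: x=7/2 → posterior Inverse-Gamma(13/2, 2821/160)
obs 6: x=4 → posterior Inverse-Gamma(7, 4821/160)
obs 7: x=-3 → posterior Inverse-Gamma(15/2, 5141/160)
obs 8: x=-5 → posterior Inverse-Gamma(8, 6421/160)
obs 9: x=-3/4 → posterior Inverse-Gamma(17/2, 3213/80)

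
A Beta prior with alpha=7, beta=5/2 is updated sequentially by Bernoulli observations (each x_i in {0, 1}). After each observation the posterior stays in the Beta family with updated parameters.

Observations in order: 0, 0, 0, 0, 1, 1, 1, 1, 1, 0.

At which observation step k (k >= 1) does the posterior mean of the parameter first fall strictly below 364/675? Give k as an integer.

k = 4

obs 1: x=0 → posterior Beta(7, 7/2)
obs 2: x=0 → posterior Beta(7, 9/2)
obs 3: x=0 → posterior Beta(7, 11/2)
obs 4: x=0 → posterior Beta(7, 13/2)
obs 5: x=1 → posterior Beta(8, 13/2)
obs 6: x=1 → posterior Beta(9, 13/2)
obs 7: x=1 → posterior Beta(10, 13/2)
obs 8: x=1 → posterior Beta(11, 13/2)
obs 9: x=1 → posterior Beta(12, 13/2)
obs 10: x=0 → posterior Beta(12, 15/2)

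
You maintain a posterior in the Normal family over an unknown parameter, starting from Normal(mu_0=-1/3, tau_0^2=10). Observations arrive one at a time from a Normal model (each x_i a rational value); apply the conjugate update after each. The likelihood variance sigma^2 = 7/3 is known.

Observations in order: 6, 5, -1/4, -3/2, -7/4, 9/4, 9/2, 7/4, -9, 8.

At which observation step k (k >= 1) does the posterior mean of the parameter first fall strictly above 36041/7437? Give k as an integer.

obs 1: x=6 → posterior Normal(533/111, 70/37)
obs 2: x=5 → posterior Normal(983/201, 70/67)
obs 3: x=-1/4 → posterior Normal(1921/582, 70/97)
obs 4: x=-3/2 → posterior Normal(13/6, 70/127)
obs 5: x=-7/4 → posterior Normal(668/471, 70/157)
obs 6: x=9/4 → posterior Normal(1741/1122, 70/187)
obs 7: x=9/2 → posterior Normal(2551/1302, 10/31)
obs 8: x=7/4 → posterior Normal(1433/741, 70/247)
obs 9: x=-9 → posterior Normal(623/831, 70/277)
obs 10: x=8 → posterior Normal(1343/921, 70/307)

k = 2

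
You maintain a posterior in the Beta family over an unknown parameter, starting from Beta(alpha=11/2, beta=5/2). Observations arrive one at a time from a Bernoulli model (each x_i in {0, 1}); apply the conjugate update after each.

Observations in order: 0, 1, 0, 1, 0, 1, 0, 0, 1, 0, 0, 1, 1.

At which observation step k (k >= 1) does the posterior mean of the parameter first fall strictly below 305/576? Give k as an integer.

k = 10

obs 1: x=0 → posterior Beta(11/2, 7/2)
obs 2: x=1 → posterior Beta(13/2, 7/2)
obs 3: x=0 → posterior Beta(13/2, 9/2)
obs 4: x=1 → posterior Beta(15/2, 9/2)
obs 5: x=0 → posterior Beta(15/2, 11/2)
obs 6: x=1 → posterior Beta(17/2, 11/2)
obs 7: x=0 → posterior Beta(17/2, 13/2)
obs 8: x=0 → posterior Beta(17/2, 15/2)
obs 9: x=1 → posterior Beta(19/2, 15/2)
obs 10: x=0 → posterior Beta(19/2, 17/2)
obs 11: x=0 → posterior Beta(19/2, 19/2)
obs 12: x=1 → posterior Beta(21/2, 19/2)
obs 13: x=1 → posterior Beta(23/2, 19/2)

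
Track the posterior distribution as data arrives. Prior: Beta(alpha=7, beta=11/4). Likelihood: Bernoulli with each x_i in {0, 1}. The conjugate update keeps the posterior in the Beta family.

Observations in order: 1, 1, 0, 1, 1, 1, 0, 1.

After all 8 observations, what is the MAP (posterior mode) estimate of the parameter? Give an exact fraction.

16/21

obs 1: x=1 → posterior Beta(8, 11/4)
obs 2: x=1 → posterior Beta(9, 11/4)
obs 3: x=0 → posterior Beta(9, 15/4)
obs 4: x=1 → posterior Beta(10, 15/4)
obs 5: x=1 → posterior Beta(11, 15/4)
obs 6: x=1 → posterior Beta(12, 15/4)
obs 7: x=0 → posterior Beta(12, 19/4)
obs 8: x=1 → posterior Beta(13, 19/4)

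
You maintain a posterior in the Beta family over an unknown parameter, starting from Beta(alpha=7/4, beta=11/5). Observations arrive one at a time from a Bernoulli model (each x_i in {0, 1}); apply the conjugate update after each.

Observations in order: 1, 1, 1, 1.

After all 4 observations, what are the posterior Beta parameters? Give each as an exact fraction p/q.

obs 1: x=1 → posterior Beta(11/4, 11/5)
obs 2: x=1 → posterior Beta(15/4, 11/5)
obs 3: x=1 → posterior Beta(19/4, 11/5)
obs 4: x=1 → posterior Beta(23/4, 11/5)

alpha=23/4, beta=11/5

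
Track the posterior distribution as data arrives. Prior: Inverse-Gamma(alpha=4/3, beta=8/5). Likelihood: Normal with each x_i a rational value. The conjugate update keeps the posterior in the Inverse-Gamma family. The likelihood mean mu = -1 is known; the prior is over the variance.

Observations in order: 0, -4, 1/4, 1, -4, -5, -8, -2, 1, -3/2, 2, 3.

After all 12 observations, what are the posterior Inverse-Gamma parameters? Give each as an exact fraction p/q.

alpha=22/3, beta=9841/160

obs 1: x=0 → posterior Inverse-Gamma(11/6, 21/10)
obs 2: x=-4 → posterior Inverse-Gamma(7/3, 33/5)
obs 3: x=1/4 → posterior Inverse-Gamma(17/6, 1181/160)
obs 4: x=1 → posterior Inverse-Gamma(10/3, 1501/160)
obs 5: x=-4 → posterior Inverse-Gamma(23/6, 2221/160)
obs 6: x=-5 → posterior Inverse-Gamma(13/3, 3501/160)
obs 7: x=-8 → posterior Inverse-Gamma(29/6, 7421/160)
obs 8: x=-2 → posterior Inverse-Gamma(16/3, 7501/160)
obs 9: x=1 → posterior Inverse-Gamma(35/6, 7821/160)
obs 10: x=-3/2 → posterior Inverse-Gamma(19/3, 7841/160)
obs 11: x=2 → posterior Inverse-Gamma(41/6, 8561/160)
obs 12: x=3 → posterior Inverse-Gamma(22/3, 9841/160)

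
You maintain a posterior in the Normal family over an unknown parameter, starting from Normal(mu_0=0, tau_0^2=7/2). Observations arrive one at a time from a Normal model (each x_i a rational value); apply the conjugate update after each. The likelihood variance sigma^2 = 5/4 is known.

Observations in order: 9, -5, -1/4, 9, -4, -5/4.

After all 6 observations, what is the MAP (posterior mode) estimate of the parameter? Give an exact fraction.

obs 1: x=9 → posterior Normal(126/19, 35/38)
obs 2: x=-5 → posterior Normal(56/33, 35/66)
obs 3: x=-1/4 → posterior Normal(105/94, 35/94)
obs 4: x=9 → posterior Normal(357/122, 35/122)
obs 5: x=-4 → posterior Normal(49/30, 7/30)
obs 6: x=-5/4 → posterior Normal(105/89, 35/178)

105/89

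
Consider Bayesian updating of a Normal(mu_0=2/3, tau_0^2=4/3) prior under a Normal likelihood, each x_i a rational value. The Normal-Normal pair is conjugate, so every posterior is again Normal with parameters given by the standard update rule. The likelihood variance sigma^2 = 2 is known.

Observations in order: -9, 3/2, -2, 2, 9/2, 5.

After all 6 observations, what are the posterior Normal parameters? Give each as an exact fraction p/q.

mu_0=2/5, tau_0^2=4/15

obs 1: x=-9 → posterior Normal(-16/5, 4/5)
obs 2: x=3/2 → posterior Normal(-13/7, 4/7)
obs 3: x=-2 → posterior Normal(-17/9, 4/9)
obs 4: x=2 → posterior Normal(-13/11, 4/11)
obs 5: x=9/2 → posterior Normal(-4/13, 4/13)
obs 6: x=5 → posterior Normal(2/5, 4/15)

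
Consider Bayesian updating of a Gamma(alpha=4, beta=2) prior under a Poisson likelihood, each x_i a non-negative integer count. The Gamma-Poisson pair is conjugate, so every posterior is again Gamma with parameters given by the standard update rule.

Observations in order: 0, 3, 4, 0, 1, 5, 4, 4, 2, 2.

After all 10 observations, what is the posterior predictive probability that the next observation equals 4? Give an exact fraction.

obs 1: x=0 → posterior Gamma(4, 3)
obs 2: x=3 → posterior Gamma(7, 4)
obs 3: x=4 → posterior Gamma(11, 5)
obs 4: x=0 → posterior Gamma(11, 6)
obs 5: x=1 → posterior Gamma(12, 7)
obs 6: x=5 → posterior Gamma(17, 8)
obs 7: x=4 → posterior Gamma(21, 9)
obs 8: x=4 → posterior Gamma(25, 10)
obs 9: x=2 → posterior Gamma(27, 11)
obs 10: x=2 → posterior Gamma(29, 12)

711337687019976852965754373322833920/5756130429098929077956071497934208653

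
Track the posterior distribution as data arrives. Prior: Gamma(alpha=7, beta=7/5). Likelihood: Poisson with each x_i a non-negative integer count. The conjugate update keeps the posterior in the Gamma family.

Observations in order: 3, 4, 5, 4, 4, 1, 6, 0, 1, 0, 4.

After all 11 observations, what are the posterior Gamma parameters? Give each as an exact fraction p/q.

obs 1: x=3 → posterior Gamma(10, 12/5)
obs 2: x=4 → posterior Gamma(14, 17/5)
obs 3: x=5 → posterior Gamma(19, 22/5)
obs 4: x=4 → posterior Gamma(23, 27/5)
obs 5: x=4 → posterior Gamma(27, 32/5)
obs 6: x=1 → posterior Gamma(28, 37/5)
obs 7: x=6 → posterior Gamma(34, 42/5)
obs 8: x=0 → posterior Gamma(34, 47/5)
obs 9: x=1 → posterior Gamma(35, 52/5)
obs 10: x=0 → posterior Gamma(35, 57/5)
obs 11: x=4 → posterior Gamma(39, 62/5)

alpha=39, beta=62/5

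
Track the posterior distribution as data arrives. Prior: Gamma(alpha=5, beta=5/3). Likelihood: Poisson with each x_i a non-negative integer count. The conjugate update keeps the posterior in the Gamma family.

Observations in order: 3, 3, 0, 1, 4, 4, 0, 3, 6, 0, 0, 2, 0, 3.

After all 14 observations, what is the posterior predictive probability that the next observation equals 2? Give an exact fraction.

760530509004703705736854410690445676411589115334818775846799/2910383045673370361328125000000000000000000000000000000000000

obs 1: x=3 → posterior Gamma(8, 8/3)
obs 2: x=3 → posterior Gamma(11, 11/3)
obs 3: x=0 → posterior Gamma(11, 14/3)
obs 4: x=1 → posterior Gamma(12, 17/3)
obs 5: x=4 → posterior Gamma(16, 20/3)
obs 6: x=4 → posterior Gamma(20, 23/3)
obs 7: x=0 → posterior Gamma(20, 26/3)
obs 8: x=3 → posterior Gamma(23, 29/3)
obs 9: x=6 → posterior Gamma(29, 32/3)
obs 10: x=0 → posterior Gamma(29, 35/3)
obs 11: x=0 → posterior Gamma(29, 38/3)
obs 12: x=2 → posterior Gamma(31, 41/3)
obs 13: x=0 → posterior Gamma(31, 44/3)
obs 14: x=3 → posterior Gamma(34, 47/3)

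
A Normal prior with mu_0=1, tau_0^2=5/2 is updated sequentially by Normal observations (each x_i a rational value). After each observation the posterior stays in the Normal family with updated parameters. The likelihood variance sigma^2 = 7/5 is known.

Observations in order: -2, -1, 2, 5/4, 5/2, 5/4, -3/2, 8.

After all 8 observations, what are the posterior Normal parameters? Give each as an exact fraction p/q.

mu_0=553/428, tau_0^2=35/214

obs 1: x=-2 → posterior Normal(-12/13, 35/39)
obs 2: x=-1 → posterior Normal(-61/64, 35/64)
obs 3: x=2 → posterior Normal(-11/89, 35/89)
obs 4: x=5/4 → posterior Normal(27/152, 35/114)
obs 5: x=5/2 → posterior Normal(331/556, 35/139)
obs 6: x=5/4 → posterior Normal(57/82, 35/164)
obs 7: x=-3/2 → posterior Normal(17/42, 5/27)
obs 8: x=8 → posterior Normal(553/428, 35/214)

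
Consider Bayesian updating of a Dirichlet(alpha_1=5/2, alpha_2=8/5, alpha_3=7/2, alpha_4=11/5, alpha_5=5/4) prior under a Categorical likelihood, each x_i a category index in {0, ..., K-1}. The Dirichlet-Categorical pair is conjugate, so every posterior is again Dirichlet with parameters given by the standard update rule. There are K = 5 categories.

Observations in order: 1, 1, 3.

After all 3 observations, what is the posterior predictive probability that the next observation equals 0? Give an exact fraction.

obs 1: x=1 → posterior Dirichlet(5/2, 13/5, 7/2, 11/5, 5/4)
obs 2: x=1 → posterior Dirichlet(5/2, 18/5, 7/2, 11/5, 5/4)
obs 3: x=3 → posterior Dirichlet(5/2, 18/5, 7/2, 16/5, 5/4)

50/281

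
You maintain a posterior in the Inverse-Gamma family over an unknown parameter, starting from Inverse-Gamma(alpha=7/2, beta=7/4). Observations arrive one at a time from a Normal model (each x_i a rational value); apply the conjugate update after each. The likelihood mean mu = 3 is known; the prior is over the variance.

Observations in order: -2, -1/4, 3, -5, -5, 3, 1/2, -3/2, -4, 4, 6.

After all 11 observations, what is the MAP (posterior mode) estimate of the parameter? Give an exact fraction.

obs 1: x=-2 → posterior Inverse-Gamma(4, 57/4)
obs 2: x=-1/4 → posterior Inverse-Gamma(9/2, 625/32)
obs 3: x=3 → posterior Inverse-Gamma(5, 625/32)
obs 4: x=-5 → posterior Inverse-Gamma(11/2, 1649/32)
obs 5: x=-5 → posterior Inverse-Gamma(6, 2673/32)
obs 6: x=3 → posterior Inverse-Gamma(13/2, 2673/32)
obs 7: x=1/2 → posterior Inverse-Gamma(7, 2773/32)
obs 8: x=-3/2 → posterior Inverse-Gamma(15/2, 3097/32)
obs 9: x=-4 → posterior Inverse-Gamma(8, 3881/32)
obs 10: x=4 → posterior Inverse-Gamma(17/2, 3897/32)
obs 11: x=6 → posterior Inverse-Gamma(9, 4041/32)

4041/320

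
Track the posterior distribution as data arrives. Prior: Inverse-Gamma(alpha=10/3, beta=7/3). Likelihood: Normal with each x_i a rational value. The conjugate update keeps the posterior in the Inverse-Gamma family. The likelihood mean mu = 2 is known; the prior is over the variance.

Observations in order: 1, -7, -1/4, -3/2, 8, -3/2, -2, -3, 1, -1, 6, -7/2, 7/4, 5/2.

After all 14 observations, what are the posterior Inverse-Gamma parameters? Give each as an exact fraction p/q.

obs 1: x=1 → posterior Inverse-Gamma(23/6, 17/6)
obs 2: x=-7 → posterior Inverse-Gamma(13/3, 130/3)
obs 3: x=-1/4 → posterior Inverse-Gamma(29/6, 4403/96)
obs 4: x=-3/2 → posterior Inverse-Gamma(16/3, 4991/96)
obs 5: x=8 → posterior Inverse-Gamma(35/6, 6719/96)
obs 6: x=-3/2 → posterior Inverse-Gamma(19/3, 7307/96)
obs 7: x=-2 → posterior Inverse-Gamma(41/6, 8075/96)
obs 8: x=-3 → posterior Inverse-Gamma(22/3, 9275/96)
obs 9: x=1 → posterior Inverse-Gamma(47/6, 9323/96)
obs 10: x=-1 → posterior Inverse-Gamma(25/3, 9755/96)
obs 11: x=6 → posterior Inverse-Gamma(53/6, 10523/96)
obs 12: x=-7/2 → posterior Inverse-Gamma(28/3, 11975/96)
obs 13: x=7/4 → posterior Inverse-Gamma(59/6, 5989/48)
obs 14: x=5/2 → posterior Inverse-Gamma(31/3, 5995/48)

alpha=31/3, beta=5995/48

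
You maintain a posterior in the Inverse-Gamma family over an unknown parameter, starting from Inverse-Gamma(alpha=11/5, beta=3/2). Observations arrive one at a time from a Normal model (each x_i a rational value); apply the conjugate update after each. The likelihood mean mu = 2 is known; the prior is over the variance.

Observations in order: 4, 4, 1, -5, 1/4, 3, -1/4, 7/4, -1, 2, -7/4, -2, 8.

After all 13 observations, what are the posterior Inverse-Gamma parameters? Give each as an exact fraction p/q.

alpha=87/10, beta=581/8

obs 1: x=4 → posterior Inverse-Gamma(27/10, 7/2)
obs 2: x=4 → posterior Inverse-Gamma(16/5, 11/2)
obs 3: x=1 → posterior Inverse-Gamma(37/10, 6)
obs 4: x=-5 → posterior Inverse-Gamma(21/5, 61/2)
obs 5: x=1/4 → posterior Inverse-Gamma(47/10, 1025/32)
obs 6: x=3 → posterior Inverse-Gamma(26/5, 1041/32)
obs 7: x=-1/4 → posterior Inverse-Gamma(57/10, 561/16)
obs 8: x=7/4 → posterior Inverse-Gamma(31/5, 1123/32)
obs 9: x=-1 → posterior Inverse-Gamma(67/10, 1267/32)
obs 10: x=2 → posterior Inverse-Gamma(36/5, 1267/32)
obs 11: x=-7/4 → posterior Inverse-Gamma(77/10, 373/8)
obs 12: x=-2 → posterior Inverse-Gamma(41/5, 437/8)
obs 13: x=8 → posterior Inverse-Gamma(87/10, 581/8)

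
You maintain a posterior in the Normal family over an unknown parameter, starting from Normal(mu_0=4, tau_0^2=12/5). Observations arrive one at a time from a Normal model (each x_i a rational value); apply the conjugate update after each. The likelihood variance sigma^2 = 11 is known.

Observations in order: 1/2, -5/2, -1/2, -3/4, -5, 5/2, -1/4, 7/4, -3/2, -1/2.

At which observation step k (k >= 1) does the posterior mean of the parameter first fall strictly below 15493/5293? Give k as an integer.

obs 1: x=1/2 → posterior Normal(226/67, 132/67)
obs 2: x=-5/2 → posterior Normal(196/79, 132/79)
obs 3: x=-1/2 → posterior Normal(190/91, 132/91)
obs 4: x=-3/4 → posterior Normal(181/103, 132/103)
obs 5: x=-5 → posterior Normal(121/115, 132/115)
obs 6: x=5/2 → posterior Normal(151/127, 132/127)
obs 7: x=-1/4 → posterior Normal(148/139, 132/139)
obs 8: x=7/4 → posterior Normal(169/151, 132/151)
obs 9: x=-3/2 → posterior Normal(151/163, 132/163)
obs 10: x=-1/2 → posterior Normal(29/35, 132/175)

k = 2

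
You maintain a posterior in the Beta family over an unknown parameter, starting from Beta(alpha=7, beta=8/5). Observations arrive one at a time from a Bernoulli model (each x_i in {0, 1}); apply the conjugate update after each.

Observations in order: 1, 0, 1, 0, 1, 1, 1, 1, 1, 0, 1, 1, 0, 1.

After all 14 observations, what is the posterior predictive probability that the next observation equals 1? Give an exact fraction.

obs 1: x=1 → posterior Beta(8, 8/5)
obs 2: x=0 → posterior Beta(8, 13/5)
obs 3: x=1 → posterior Beta(9, 13/5)
obs 4: x=0 → posterior Beta(9, 18/5)
obs 5: x=1 → posterior Beta(10, 18/5)
obs 6: x=1 → posterior Beta(11, 18/5)
obs 7: x=1 → posterior Beta(12, 18/5)
obs 8: x=1 → posterior Beta(13, 18/5)
obs 9: x=1 → posterior Beta(14, 18/5)
obs 10: x=0 → posterior Beta(14, 23/5)
obs 11: x=1 → posterior Beta(15, 23/5)
obs 12: x=1 → posterior Beta(16, 23/5)
obs 13: x=0 → posterior Beta(16, 28/5)
obs 14: x=1 → posterior Beta(17, 28/5)

85/113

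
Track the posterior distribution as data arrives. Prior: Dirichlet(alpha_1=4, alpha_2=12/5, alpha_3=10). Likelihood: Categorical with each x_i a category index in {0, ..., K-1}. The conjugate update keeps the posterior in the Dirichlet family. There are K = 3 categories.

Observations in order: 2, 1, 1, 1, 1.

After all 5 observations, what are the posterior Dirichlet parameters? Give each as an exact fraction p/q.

obs 1: x=2 → posterior Dirichlet(4, 12/5, 11)
obs 2: x=1 → posterior Dirichlet(4, 17/5, 11)
obs 3: x=1 → posterior Dirichlet(4, 22/5, 11)
obs 4: x=1 → posterior Dirichlet(4, 27/5, 11)
obs 5: x=1 → posterior Dirichlet(4, 32/5, 11)

alpha_1=4, alpha_2=32/5, alpha_3=11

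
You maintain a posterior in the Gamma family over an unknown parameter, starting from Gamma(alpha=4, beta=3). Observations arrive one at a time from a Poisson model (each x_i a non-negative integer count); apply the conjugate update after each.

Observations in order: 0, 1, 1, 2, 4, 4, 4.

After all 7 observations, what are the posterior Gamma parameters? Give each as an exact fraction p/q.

alpha=20, beta=10

obs 1: x=0 → posterior Gamma(4, 4)
obs 2: x=1 → posterior Gamma(5, 5)
obs 3: x=1 → posterior Gamma(6, 6)
obs 4: x=2 → posterior Gamma(8, 7)
obs 5: x=4 → posterior Gamma(12, 8)
obs 6: x=4 → posterior Gamma(16, 9)
obs 7: x=4 → posterior Gamma(20, 10)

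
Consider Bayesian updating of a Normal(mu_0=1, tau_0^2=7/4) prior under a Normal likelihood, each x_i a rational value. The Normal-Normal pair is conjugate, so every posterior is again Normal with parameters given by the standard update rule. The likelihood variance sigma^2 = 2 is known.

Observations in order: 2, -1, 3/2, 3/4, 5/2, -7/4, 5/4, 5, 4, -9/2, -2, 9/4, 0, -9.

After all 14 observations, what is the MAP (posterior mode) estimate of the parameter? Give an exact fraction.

15/106

obs 1: x=2 → posterior Normal(22/15, 14/15)
obs 2: x=-1 → posterior Normal(15/22, 7/11)
obs 3: x=3/2 → posterior Normal(51/58, 14/29)
obs 4: x=3/4 → posterior Normal(41/48, 7/18)
obs 5: x=5/2 → posterior Normal(193/172, 14/43)
obs 6: x=-7/4 → posterior Normal(18/25, 7/25)
obs 7: x=5/4 → posterior Normal(179/228, 14/57)
obs 8: x=5 → posterior Normal(319/256, 7/32)
obs 9: x=4 → posterior Normal(431/284, 14/71)
obs 10: x=-9/2 → posterior Normal(305/312, 7/39)
obs 11: x=-2 → posterior Normal(249/340, 14/85)
obs 12: x=9/4 → posterior Normal(39/46, 7/46)
obs 13: x=0 → posterior Normal(26/33, 14/99)
obs 14: x=-9 → posterior Normal(15/106, 7/53)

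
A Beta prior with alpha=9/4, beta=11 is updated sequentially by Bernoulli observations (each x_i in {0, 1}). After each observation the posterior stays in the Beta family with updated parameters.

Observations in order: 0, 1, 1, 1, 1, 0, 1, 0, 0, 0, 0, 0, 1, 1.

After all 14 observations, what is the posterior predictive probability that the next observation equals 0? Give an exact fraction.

obs 1: x=0 → posterior Beta(9/4, 12)
obs 2: x=1 → posterior Beta(13/4, 12)
obs 3: x=1 → posterior Beta(17/4, 12)
obs 4: x=1 → posterior Beta(21/4, 12)
obs 5: x=1 → posterior Beta(25/4, 12)
obs 6: x=0 → posterior Beta(25/4, 13)
obs 7: x=1 → posterior Beta(29/4, 13)
obs 8: x=0 → posterior Beta(29/4, 14)
obs 9: x=0 → posterior Beta(29/4, 15)
obs 10: x=0 → posterior Beta(29/4, 16)
obs 11: x=0 → posterior Beta(29/4, 17)
obs 12: x=0 → posterior Beta(29/4, 18)
obs 13: x=1 → posterior Beta(33/4, 18)
obs 14: x=1 → posterior Beta(37/4, 18)

72/109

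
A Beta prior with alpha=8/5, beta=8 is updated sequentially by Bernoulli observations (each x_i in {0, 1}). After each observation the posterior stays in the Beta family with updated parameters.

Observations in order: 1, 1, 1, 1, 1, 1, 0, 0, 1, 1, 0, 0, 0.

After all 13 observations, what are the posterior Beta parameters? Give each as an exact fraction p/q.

alpha=48/5, beta=13

obs 1: x=1 → posterior Beta(13/5, 8)
obs 2: x=1 → posterior Beta(18/5, 8)
obs 3: x=1 → posterior Beta(23/5, 8)
obs 4: x=1 → posterior Beta(28/5, 8)
obs 5: x=1 → posterior Beta(33/5, 8)
obs 6: x=1 → posterior Beta(38/5, 8)
obs 7: x=0 → posterior Beta(38/5, 9)
obs 8: x=0 → posterior Beta(38/5, 10)
obs 9: x=1 → posterior Beta(43/5, 10)
obs 10: x=1 → posterior Beta(48/5, 10)
obs 11: x=0 → posterior Beta(48/5, 11)
obs 12: x=0 → posterior Beta(48/5, 12)
obs 13: x=0 → posterior Beta(48/5, 13)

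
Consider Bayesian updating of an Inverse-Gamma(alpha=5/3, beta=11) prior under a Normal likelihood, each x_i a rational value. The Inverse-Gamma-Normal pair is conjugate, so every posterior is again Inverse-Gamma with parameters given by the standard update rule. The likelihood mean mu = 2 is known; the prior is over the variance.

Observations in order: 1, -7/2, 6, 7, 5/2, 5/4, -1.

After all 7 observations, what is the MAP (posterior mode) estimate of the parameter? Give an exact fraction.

135/16

obs 1: x=1 → posterior Inverse-Gamma(13/6, 23/2)
obs 2: x=-7/2 → posterior Inverse-Gamma(8/3, 213/8)
obs 3: x=6 → posterior Inverse-Gamma(19/6, 277/8)
obs 4: x=7 → posterior Inverse-Gamma(11/3, 377/8)
obs 5: x=5/2 → posterior Inverse-Gamma(25/6, 189/4)
obs 6: x=5/4 → posterior Inverse-Gamma(14/3, 1521/32)
obs 7: x=-1 → posterior Inverse-Gamma(31/6, 1665/32)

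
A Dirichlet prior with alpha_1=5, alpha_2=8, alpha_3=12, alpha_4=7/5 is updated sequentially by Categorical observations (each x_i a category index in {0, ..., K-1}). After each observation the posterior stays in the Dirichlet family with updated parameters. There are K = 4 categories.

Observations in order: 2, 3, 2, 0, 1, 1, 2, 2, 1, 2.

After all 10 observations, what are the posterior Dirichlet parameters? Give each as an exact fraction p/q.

alpha_1=6, alpha_2=11, alpha_3=17, alpha_4=12/5

obs 1: x=2 → posterior Dirichlet(5, 8, 13, 7/5)
obs 2: x=3 → posterior Dirichlet(5, 8, 13, 12/5)
obs 3: x=2 → posterior Dirichlet(5, 8, 14, 12/5)
obs 4: x=0 → posterior Dirichlet(6, 8, 14, 12/5)
obs 5: x=1 → posterior Dirichlet(6, 9, 14, 12/5)
obs 6: x=1 → posterior Dirichlet(6, 10, 14, 12/5)
obs 7: x=2 → posterior Dirichlet(6, 10, 15, 12/5)
obs 8: x=2 → posterior Dirichlet(6, 10, 16, 12/5)
obs 9: x=1 → posterior Dirichlet(6, 11, 16, 12/5)
obs 10: x=2 → posterior Dirichlet(6, 11, 17, 12/5)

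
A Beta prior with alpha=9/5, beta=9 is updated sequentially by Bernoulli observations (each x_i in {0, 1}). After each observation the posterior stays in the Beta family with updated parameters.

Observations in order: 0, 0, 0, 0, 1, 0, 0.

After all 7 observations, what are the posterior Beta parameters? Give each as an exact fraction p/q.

alpha=14/5, beta=15

obs 1: x=0 → posterior Beta(9/5, 10)
obs 2: x=0 → posterior Beta(9/5, 11)
obs 3: x=0 → posterior Beta(9/5, 12)
obs 4: x=0 → posterior Beta(9/5, 13)
obs 5: x=1 → posterior Beta(14/5, 13)
obs 6: x=0 → posterior Beta(14/5, 14)
obs 7: x=0 → posterior Beta(14/5, 15)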